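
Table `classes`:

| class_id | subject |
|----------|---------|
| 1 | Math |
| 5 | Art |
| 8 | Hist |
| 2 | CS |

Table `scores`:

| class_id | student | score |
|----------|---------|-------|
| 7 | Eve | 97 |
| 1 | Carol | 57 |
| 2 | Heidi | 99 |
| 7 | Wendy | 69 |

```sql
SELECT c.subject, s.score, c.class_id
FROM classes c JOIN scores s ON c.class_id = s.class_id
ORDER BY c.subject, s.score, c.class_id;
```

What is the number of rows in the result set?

INNER JOIN keeps only pairs where the ON condition holds.
Matching on c.class_id = s.class_id.
- c row (class_id=1): matches 1 s row(s) → 1 output row(s).
- c row (class_id=5): no match → dropped.
- c row (class_id=8): no match → dropped.
- c row (class_id=2): matches 1 s row(s) → 1 output row(s).
Total: 2 rows.

2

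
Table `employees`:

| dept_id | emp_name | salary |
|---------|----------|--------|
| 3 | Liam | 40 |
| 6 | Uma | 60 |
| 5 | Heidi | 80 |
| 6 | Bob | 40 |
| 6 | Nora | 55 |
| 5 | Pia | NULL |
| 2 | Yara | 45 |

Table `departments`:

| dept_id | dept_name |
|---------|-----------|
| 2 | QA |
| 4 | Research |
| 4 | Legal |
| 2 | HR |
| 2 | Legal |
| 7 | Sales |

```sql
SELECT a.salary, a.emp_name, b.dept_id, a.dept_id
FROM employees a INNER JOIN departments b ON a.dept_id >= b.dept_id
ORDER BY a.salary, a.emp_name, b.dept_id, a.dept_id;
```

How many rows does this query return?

31

INNER JOIN keeps only pairs where the ON condition holds.
Matching on a.dept_id >= b.dept_id.
- a (dept_id=3) pairs with 3 row(s) of b.
- a (dept_id=6) pairs with 5 row(s) of b.
- a (dept_id=5) pairs with 5 row(s) of b.
- a (dept_id=6) pairs with 5 row(s) of b.
- a (dept_id=6) pairs with 5 row(s) of b.
- a (dept_id=5) pairs with 5 row(s) of b.
- a (dept_id=2) pairs with 3 row(s) of b.
Total: 31 rows.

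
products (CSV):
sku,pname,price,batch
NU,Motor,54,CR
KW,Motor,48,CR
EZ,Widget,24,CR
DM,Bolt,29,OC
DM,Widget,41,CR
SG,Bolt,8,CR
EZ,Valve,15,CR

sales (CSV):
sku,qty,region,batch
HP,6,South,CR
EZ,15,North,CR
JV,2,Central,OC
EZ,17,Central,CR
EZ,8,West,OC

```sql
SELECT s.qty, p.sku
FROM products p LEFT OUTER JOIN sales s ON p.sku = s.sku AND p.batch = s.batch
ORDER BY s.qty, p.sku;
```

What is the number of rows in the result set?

9

LEFT JOIN keeps every row from `products`; unmatched rows get NULL for `sales`'s columns.
Matching on p.sku = s.sku AND p.batch = s.batch.
- p row (sku=NU, batch=CR): no match → kept, s columns NULL.
- p row (sku=KW, batch=CR): no match → kept, s columns NULL.
- p row (sku=EZ, batch=CR): matches 2 s row(s) → 2 output row(s).
- p row (sku=DM, batch=OC): no match → kept, s columns NULL.
- p row (sku=DM, batch=CR): no match → kept, s columns NULL.
- p row (sku=SG, batch=CR): no match → kept, s columns NULL.
- p row (sku=EZ, batch=CR): matches 2 s row(s) → 2 output row(s).
Total: 4 matched + 5 padded = 9 rows.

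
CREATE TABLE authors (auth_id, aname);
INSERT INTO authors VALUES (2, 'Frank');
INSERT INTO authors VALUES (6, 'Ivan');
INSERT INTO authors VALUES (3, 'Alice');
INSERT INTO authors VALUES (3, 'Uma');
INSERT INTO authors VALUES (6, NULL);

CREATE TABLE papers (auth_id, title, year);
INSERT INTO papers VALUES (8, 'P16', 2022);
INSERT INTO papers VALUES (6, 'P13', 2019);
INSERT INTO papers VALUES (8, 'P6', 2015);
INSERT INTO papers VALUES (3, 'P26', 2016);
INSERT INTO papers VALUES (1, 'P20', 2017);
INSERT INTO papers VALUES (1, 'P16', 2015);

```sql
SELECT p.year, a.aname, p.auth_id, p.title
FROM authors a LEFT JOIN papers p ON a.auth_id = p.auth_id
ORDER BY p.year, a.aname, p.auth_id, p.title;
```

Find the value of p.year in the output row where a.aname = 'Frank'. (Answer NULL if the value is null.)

NULL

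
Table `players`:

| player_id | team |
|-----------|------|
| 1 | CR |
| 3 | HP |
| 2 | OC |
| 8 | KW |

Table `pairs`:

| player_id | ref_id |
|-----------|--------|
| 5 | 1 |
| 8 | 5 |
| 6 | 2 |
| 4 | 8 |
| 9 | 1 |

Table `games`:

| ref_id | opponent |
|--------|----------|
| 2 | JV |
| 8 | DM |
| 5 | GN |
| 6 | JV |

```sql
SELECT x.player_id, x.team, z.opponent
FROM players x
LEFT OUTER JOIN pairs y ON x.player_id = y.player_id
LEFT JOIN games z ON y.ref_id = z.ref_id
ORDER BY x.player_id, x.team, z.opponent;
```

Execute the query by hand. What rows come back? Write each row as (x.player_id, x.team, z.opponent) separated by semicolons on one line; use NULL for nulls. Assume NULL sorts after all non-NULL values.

Evaluate left to right. First `players x LEFT JOIN pairs y` on player_id: 4 row(s).
Then LEFT JOIN `games z` on ref_id: each of those 4 rows is kept; rows whose y.ref_id has no match in z get NULL for z's columns.

(1, CR, NULL); (2, OC, NULL); (3, HP, NULL); (8, KW, GN)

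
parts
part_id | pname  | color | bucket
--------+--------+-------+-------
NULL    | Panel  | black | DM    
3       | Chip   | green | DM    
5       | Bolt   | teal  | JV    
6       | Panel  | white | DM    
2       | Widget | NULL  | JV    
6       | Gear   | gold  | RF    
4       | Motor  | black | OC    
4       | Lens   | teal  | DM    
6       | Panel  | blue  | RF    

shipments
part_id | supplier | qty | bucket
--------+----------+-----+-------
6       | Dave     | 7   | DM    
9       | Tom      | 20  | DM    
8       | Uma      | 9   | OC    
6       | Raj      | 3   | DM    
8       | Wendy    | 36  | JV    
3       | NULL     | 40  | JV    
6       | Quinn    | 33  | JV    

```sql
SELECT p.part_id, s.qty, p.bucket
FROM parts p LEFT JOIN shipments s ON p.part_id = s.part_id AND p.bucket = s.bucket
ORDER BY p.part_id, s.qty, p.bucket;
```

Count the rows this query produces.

10

LEFT JOIN keeps every row from `parts`; unmatched rows get NULL for `shipments`'s columns.
Matching on p.part_id = s.part_id AND p.bucket = s.bucket. A NULL in a compared column never satisfies the condition.
- p[0] part_id=NULL, bucket=DM → no match; kept with NULLs on the s side.
- p[1] part_id=3, bucket=DM → no match; kept with NULLs on the s side.
- p[2] part_id=5, bucket=JV → no match; kept with NULLs on the s side.
- p[3] part_id=6, bucket=DM → 2 match(es) in s → 2 row(s).
- p[4] part_id=2, bucket=JV → no match; kept with NULLs on the s side.
- p[5] part_id=6, bucket=RF → no match; kept with NULLs on the s side.
- p[6] part_id=4, bucket=OC → no match; kept with NULLs on the s side.
- p[7] part_id=4, bucket=DM → no match; kept with NULLs on the s side.
- p[8] part_id=6, bucket=RF → no match; kept with NULLs on the s side.
Total: 2 matched + 8 padded = 10 rows.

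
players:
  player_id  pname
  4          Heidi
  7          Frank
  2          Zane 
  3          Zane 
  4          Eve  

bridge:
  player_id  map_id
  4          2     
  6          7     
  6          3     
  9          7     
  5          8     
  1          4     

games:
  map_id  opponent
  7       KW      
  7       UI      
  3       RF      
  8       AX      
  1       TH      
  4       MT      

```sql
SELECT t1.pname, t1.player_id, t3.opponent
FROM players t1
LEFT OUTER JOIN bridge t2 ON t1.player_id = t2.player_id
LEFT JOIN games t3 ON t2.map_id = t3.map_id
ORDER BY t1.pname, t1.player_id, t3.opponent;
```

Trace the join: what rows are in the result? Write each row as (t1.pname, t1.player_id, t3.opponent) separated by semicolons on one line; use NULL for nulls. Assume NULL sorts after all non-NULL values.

Joins associate left-to-right: players LEFT JOIN bridge on player_id gives 5 intermediate row(s).
Then LEFT JOIN `games t3` on map_id: each of those 5 rows is kept; rows whose t2.map_id has no match in t3 get NULL for t3's columns.

(Eve, 4, NULL); (Frank, 7, NULL); (Heidi, 4, NULL); (Zane, 2, NULL); (Zane, 3, NULL)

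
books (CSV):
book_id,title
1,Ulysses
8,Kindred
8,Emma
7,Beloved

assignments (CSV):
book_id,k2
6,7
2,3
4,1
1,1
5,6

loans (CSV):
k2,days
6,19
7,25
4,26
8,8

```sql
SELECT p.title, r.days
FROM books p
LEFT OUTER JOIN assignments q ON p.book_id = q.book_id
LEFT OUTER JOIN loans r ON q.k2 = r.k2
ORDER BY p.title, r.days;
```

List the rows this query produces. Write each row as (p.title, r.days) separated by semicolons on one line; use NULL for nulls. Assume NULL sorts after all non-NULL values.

(Beloved, NULL); (Emma, NULL); (Kindred, NULL); (Ulysses, NULL)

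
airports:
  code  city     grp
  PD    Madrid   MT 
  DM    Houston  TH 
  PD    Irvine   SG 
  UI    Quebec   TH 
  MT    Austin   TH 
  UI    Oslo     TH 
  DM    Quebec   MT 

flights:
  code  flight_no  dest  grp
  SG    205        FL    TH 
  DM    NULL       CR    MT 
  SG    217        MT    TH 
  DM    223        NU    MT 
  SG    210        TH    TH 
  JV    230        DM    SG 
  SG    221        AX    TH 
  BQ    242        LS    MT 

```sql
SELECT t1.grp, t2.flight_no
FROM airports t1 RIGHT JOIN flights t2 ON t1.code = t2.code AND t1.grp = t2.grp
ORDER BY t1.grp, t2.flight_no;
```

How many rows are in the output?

8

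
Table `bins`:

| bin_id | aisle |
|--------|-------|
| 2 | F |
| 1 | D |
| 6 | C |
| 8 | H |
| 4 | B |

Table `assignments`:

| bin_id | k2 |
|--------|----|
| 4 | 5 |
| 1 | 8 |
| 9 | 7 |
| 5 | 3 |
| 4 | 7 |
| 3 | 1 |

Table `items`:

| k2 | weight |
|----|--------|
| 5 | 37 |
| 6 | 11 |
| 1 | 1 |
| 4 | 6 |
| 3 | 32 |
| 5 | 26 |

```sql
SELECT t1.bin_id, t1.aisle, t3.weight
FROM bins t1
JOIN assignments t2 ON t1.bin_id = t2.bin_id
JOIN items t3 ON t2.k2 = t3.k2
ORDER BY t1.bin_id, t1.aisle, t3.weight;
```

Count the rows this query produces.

2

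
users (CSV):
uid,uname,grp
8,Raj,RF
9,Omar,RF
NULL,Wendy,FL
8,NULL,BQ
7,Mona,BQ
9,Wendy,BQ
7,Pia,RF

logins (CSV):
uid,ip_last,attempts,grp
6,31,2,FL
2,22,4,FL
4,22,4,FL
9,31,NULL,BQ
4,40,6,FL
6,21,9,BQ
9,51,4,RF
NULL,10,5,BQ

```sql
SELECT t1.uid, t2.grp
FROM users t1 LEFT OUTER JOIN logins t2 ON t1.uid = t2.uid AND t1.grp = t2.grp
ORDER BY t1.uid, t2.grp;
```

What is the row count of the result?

7

LEFT JOIN keeps every row from `users`; unmatched rows get NULL for `logins`'s columns.
Matching on t1.uid = t2.uid AND t1.grp = t2.grp. A NULL in a compared column never satisfies the condition.
- t1 row (uid=8, grp=RF): no match → kept, t2 columns NULL.
- t1 row (uid=9, grp=RF): matches 1 t2 row(s) → 1 output row(s).
- t1 row (uid=NULL, grp=FL): no match → kept, t2 columns NULL.
- t1 row (uid=8, grp=BQ): no match → kept, t2 columns NULL.
- t1 row (uid=7, grp=BQ): no match → kept, t2 columns NULL.
- t1 row (uid=9, grp=BQ): matches 1 t2 row(s) → 1 output row(s).
- t1 row (uid=7, grp=RF): no match → kept, t2 columns NULL.
Total: 2 matched + 5 padded = 7 rows.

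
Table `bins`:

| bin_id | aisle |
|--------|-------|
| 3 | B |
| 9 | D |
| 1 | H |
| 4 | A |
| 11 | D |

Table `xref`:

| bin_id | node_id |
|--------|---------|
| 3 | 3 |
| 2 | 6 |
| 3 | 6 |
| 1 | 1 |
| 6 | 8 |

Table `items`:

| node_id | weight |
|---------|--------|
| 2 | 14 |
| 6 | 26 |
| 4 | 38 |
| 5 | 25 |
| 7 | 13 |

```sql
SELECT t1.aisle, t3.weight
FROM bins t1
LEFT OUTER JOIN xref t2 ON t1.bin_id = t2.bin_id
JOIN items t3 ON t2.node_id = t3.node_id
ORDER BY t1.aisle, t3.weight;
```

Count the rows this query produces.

1

Evaluate left to right. First `bins t1 LEFT JOIN xref t2` on bin_id: 6 row(s).
Then INNER JOIN `items t3` on node_id: keep only rows whose t2.node_id appears in t3.
Result: 1 row(s).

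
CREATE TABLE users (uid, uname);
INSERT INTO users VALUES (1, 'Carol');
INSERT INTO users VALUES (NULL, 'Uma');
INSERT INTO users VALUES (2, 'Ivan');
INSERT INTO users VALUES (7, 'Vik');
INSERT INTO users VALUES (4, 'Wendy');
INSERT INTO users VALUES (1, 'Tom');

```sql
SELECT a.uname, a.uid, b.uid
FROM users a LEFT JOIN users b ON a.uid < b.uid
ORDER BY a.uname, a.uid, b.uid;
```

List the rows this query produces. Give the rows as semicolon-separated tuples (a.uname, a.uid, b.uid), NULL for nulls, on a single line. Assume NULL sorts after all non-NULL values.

(Carol, 1, 2); (Carol, 1, 4); (Carol, 1, 7); (Ivan, 2, 4); (Ivan, 2, 7); (Tom, 1, 2); (Tom, 1, 4); (Tom, 1, 7); (Uma, NULL, NULL); (Vik, 7, NULL); (Wendy, 4, 7)

LEFT JOIN keeps every row from `users a`; unmatched rows get NULL for `users b`'s columns.
Matching on a.uid < b.uid. A NULL in a compared column never satisfies the condition.
- uid=1: 3 matching b row(s), so 3 row(s) emitted.
- uid=NULL: no b row matches, row kept with b columns NULL.
- uid=2: 2 matching b row(s), so 2 row(s) emitted.
- uid=7: no b row matches, row kept with b columns NULL.
- uid=4: 1 matching b row(s), so 1 row(s) emitted.
- uid=1: 3 matching b row(s), so 3 row(s) emitted.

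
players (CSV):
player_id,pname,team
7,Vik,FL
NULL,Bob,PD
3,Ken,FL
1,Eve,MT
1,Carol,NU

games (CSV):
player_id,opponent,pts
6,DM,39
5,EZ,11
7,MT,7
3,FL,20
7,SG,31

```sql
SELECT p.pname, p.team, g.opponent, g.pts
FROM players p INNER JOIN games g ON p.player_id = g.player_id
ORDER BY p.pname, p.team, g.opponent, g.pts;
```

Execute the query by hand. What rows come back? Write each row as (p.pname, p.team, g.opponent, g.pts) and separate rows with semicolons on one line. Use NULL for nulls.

INNER JOIN keeps only pairs where the ON condition holds.
Matching on p.player_id = g.player_id. A NULL in a compared column never satisfies the condition.
Matched pairs: 3.

(Ken, FL, FL, 20); (Vik, FL, MT, 7); (Vik, FL, SG, 31)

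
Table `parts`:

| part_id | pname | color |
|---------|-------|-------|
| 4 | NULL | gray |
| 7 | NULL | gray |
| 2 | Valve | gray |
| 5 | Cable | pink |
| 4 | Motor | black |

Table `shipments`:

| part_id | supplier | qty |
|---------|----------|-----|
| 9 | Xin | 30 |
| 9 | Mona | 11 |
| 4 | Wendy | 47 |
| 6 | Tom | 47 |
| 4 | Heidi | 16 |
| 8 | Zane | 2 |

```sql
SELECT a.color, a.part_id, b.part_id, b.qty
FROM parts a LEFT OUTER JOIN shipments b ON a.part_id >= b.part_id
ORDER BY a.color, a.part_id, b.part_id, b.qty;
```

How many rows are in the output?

10

LEFT JOIN keeps every row from `parts`; unmatched rows get NULL for `shipments`'s columns.
Matching on a.part_id >= b.part_id.
- a (part_id=4) pairs with 2 row(s) of b.
- a (part_id=7) pairs with 3 row(s) of b.
- a (part_id=2) has no partner → padded with NULL.
- a (part_id=5) pairs with 2 row(s) of b.
- a (part_id=4) pairs with 2 row(s) of b.
Total: 9 matched + 1 padded = 10 rows.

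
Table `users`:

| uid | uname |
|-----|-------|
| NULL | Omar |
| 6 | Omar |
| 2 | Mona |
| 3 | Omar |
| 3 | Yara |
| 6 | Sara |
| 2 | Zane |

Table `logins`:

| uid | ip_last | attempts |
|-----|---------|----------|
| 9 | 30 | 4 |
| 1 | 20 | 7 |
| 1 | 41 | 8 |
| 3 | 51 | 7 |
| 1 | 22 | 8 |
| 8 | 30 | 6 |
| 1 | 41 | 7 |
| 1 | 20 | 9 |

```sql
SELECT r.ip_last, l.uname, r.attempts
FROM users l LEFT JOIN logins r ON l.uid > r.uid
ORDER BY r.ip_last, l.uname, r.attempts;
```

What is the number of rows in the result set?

LEFT JOIN keeps every row from `users`; unmatched rows get NULL for `logins`'s columns.
Matching on l.uid > r.uid. A NULL in a compared column never satisfies the condition.
Matched pairs: 32; unmatched l rows kept: 1.
Total: 32 matched + 1 padded = 33 rows.

33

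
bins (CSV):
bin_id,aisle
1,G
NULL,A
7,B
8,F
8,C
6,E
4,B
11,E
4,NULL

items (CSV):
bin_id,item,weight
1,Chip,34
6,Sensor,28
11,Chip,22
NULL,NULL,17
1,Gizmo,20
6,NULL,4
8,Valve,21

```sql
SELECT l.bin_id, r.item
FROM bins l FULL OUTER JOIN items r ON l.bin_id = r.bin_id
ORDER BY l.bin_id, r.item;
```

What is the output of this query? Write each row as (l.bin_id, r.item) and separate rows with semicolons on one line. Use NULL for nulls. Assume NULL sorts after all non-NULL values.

(1, Chip); (1, Gizmo); (4, NULL); (4, NULL); (6, Sensor); (6, NULL); (7, NULL); (8, Valve); (8, Valve); (11, Chip); (NULL, NULL); (NULL, NULL)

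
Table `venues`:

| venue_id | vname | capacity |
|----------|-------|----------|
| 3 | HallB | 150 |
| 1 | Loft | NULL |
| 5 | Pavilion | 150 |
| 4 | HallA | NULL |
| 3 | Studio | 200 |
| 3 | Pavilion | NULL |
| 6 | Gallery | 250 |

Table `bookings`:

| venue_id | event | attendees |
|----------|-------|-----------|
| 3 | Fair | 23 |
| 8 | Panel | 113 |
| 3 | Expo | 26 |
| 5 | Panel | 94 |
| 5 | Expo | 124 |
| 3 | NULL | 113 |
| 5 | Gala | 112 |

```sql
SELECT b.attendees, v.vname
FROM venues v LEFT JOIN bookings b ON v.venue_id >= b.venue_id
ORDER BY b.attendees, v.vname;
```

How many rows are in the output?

LEFT JOIN keeps every row from `venues`; unmatched rows get NULL for `bookings`'s columns.
Matching on v.venue_id >= b.venue_id.
- v (venue_id=3) pairs with 3 row(s) of b.
- v (venue_id=1) has no partner → padded with NULL.
- v (venue_id=5) pairs with 6 row(s) of b.
- v (venue_id=4) pairs with 3 row(s) of b.
- v (venue_id=3) pairs with 3 row(s) of b.
- v (venue_id=3) pairs with 3 row(s) of b.
- v (venue_id=6) pairs with 6 row(s) of b.
Total: 24 matched + 1 padded = 25 rows.

25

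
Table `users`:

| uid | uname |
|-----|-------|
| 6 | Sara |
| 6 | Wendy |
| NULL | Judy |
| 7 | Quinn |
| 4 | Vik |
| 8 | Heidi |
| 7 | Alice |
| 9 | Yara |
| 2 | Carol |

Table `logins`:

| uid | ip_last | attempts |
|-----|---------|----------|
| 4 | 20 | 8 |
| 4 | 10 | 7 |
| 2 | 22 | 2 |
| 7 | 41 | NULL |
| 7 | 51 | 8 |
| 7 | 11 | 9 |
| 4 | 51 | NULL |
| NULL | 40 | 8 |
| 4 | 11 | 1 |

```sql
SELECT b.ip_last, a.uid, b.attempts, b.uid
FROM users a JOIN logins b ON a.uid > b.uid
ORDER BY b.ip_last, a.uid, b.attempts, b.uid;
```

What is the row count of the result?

INNER JOIN keeps only pairs where the ON condition holds.
Matching on a.uid > b.uid. A NULL in a compared column never satisfies the condition.
Matched pairs: 37.
Total: 37 rows.

37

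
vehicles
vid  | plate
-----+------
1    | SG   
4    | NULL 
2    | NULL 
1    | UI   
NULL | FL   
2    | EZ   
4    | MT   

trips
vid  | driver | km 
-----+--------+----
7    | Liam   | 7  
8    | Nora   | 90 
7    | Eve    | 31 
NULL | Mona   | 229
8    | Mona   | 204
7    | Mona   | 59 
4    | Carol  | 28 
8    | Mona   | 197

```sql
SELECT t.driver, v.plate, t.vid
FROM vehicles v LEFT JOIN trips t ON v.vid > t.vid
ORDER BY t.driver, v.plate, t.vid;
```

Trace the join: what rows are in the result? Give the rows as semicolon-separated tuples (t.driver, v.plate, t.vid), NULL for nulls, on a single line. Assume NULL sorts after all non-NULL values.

LEFT JOIN keeps every row from `vehicles`; unmatched rows get NULL for `trips`'s columns.
Matching on v.vid > t.vid. A NULL in a compared column never satisfies the condition.
Matched pairs: 0; unmatched v rows kept: 7.

(NULL, EZ, NULL); (NULL, FL, NULL); (NULL, MT, NULL); (NULL, SG, NULL); (NULL, UI, NULL); (NULL, NULL, NULL); (NULL, NULL, NULL)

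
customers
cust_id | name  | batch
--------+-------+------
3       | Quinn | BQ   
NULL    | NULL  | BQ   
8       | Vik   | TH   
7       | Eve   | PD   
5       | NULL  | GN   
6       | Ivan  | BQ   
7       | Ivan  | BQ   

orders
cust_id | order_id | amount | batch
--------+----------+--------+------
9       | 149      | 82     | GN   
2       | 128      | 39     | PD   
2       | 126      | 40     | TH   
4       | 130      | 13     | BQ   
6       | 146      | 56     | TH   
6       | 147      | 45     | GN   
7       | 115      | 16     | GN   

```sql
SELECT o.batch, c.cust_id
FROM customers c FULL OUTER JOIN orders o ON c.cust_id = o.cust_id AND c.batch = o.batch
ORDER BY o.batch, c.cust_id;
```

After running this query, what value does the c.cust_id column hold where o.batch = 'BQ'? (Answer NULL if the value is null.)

NULL

FULL OUTER JOIN keeps every row from both sides; unmatched rows get NULL for the other side's columns.
Matching on c.cust_id = o.cust_id AND c.batch = o.batch. A NULL in a compared column never satisfies the condition.
Matched pairs: 0; unmatched c rows kept: 7; unmatched o rows kept: 7.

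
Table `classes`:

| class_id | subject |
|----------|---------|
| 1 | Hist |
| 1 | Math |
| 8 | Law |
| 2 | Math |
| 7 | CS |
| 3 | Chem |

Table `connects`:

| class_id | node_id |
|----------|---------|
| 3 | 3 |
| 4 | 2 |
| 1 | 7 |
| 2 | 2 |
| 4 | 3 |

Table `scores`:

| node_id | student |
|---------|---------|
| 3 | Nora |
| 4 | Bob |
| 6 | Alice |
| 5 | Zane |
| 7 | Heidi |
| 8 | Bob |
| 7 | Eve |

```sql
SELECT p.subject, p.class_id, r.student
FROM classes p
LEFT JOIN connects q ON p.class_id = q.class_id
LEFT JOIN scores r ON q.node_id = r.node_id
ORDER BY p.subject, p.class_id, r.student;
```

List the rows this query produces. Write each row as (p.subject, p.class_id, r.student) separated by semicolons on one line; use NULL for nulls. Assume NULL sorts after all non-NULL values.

Evaluate left to right. First `classes p LEFT JOIN connects q` on class_id: 6 row(s).
Then LEFT JOIN `scores r` on node_id: each of those 6 rows is kept; rows whose q.node_id has no match in r get NULL for r's columns.

(CS, 7, NULL); (Chem, 3, Nora); (Hist, 1, Eve); (Hist, 1, Heidi); (Law, 8, NULL); (Math, 1, Eve); (Math, 1, Heidi); (Math, 2, NULL)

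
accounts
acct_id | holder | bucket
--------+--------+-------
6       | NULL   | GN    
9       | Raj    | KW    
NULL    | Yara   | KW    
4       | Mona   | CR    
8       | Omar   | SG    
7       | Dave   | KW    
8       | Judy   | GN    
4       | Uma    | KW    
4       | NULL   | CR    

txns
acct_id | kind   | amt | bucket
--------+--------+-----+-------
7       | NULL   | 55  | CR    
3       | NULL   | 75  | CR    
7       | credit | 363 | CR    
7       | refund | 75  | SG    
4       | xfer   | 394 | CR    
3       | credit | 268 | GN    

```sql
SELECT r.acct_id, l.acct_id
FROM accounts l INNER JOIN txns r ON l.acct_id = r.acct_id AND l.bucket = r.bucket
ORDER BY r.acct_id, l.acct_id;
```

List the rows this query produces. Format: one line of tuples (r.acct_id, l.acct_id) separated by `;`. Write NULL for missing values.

INNER JOIN keeps only pairs where the ON condition holds.
Matching on l.acct_id = r.acct_id AND l.bucket = r.bucket. A NULL in a compared column never satisfies the condition.
- l[0] acct_id=6, bucket=GN → no match; dropped.
- l[1] acct_id=9, bucket=KW → no match; dropped.
- l[2] acct_id=NULL, bucket=KW → no match; dropped.
- l[3] acct_id=4, bucket=CR → 1 match(es) in r → 1 row(s).
- l[4] acct_id=8, bucket=SG → no match; dropped.
- l[5] acct_id=7, bucket=KW → no match; dropped.
- l[6] acct_id=8, bucket=GN → no match; dropped.
- l[7] acct_id=4, bucket=KW → no match; dropped.
- l[8] acct_id=4, bucket=CR → 1 match(es) in r → 1 row(s).
After projecting and ordering:
r.acct_id | l.acct_id
4 | 4
4 | 4

(4, 4); (4, 4)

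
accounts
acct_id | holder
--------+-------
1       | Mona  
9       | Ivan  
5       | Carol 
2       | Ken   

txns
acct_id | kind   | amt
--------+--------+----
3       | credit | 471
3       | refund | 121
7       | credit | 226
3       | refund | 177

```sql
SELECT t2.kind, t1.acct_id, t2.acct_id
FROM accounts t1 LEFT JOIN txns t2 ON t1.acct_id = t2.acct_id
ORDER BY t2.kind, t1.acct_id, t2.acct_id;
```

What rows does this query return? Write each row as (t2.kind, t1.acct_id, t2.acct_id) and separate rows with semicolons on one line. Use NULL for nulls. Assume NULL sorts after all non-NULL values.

(NULL, 1, NULL); (NULL, 2, NULL); (NULL, 5, NULL); (NULL, 9, NULL)

LEFT JOIN keeps every row from `accounts`; unmatched rows get NULL for `txns`'s columns.
Matching on t1.acct_id = t2.acct_id.
- t1 (acct_id=1) has no partner → padded with NULL.
- t1 (acct_id=9) has no partner → padded with NULL.
- t1 (acct_id=5) has no partner → padded with NULL.
- t1 (acct_id=2) has no partner → padded with NULL.
After projecting and ordering:
t2.kind | t1.acct_id | t2.acct_id
NULL | 1 | NULL
NULL | 2 | NULL
NULL | 5 | NULL
NULL | 9 | NULL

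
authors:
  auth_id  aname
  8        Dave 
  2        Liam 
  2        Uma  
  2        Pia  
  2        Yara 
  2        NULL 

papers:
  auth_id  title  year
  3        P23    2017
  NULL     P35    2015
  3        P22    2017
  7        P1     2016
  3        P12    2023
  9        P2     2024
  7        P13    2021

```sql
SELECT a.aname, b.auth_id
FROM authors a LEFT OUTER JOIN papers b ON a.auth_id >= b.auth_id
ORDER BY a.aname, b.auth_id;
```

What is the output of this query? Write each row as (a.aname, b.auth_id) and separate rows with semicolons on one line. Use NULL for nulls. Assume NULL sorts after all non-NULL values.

LEFT JOIN keeps every row from `authors`; unmatched rows get NULL for `papers`'s columns.
Matching on a.auth_id >= b.auth_id. A NULL in a compared column never satisfies the condition.
Matched pairs: 5; unmatched a rows kept: 5.

(Dave, 3); (Dave, 3); (Dave, 3); (Dave, 7); (Dave, 7); (Liam, NULL); (Pia, NULL); (Uma, NULL); (Yara, NULL); (NULL, NULL)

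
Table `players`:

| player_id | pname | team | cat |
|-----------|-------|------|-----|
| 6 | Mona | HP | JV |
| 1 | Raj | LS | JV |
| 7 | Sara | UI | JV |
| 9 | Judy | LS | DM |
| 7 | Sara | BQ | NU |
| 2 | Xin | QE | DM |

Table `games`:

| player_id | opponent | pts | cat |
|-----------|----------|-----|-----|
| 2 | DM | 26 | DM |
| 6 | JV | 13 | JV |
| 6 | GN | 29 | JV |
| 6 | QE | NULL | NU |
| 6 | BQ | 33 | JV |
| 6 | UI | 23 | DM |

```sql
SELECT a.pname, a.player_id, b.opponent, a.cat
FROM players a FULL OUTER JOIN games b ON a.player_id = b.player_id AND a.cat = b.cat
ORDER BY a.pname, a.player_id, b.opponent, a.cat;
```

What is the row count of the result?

FULL OUTER JOIN keeps every row from both sides; unmatched rows get NULL for the other side's columns.
Matching on a.player_id = b.player_id AND a.cat = b.cat.
- a[0] player_id=6, cat=JV → 3 match(es) in b → 3 row(s).
- a[1] player_id=1, cat=JV → no match; kept with NULLs on the b side.
- a[2] player_id=7, cat=JV → no match; kept with NULLs on the b side.
- a[3] player_id=9, cat=DM → no match; kept with NULLs on the b side.
- a[4] player_id=7, cat=NU → no match; kept with NULLs on the b side.
- a[5] player_id=2, cat=DM → 1 match(es) in b → 1 row(s).
- 2 row(s) from b found no a partner → padded with NULL.
Total: 4 matched + 6 padded = 10 rows.

10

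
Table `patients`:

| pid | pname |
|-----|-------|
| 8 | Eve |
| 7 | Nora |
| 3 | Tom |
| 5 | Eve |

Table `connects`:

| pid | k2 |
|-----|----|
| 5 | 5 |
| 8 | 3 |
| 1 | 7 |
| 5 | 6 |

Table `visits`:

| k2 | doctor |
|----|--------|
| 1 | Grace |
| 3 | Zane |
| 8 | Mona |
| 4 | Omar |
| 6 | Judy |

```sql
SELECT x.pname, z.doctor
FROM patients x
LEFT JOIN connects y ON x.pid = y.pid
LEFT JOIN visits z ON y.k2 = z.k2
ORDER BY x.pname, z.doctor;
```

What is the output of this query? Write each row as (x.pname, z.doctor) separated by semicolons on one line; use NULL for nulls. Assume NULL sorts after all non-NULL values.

(Eve, Judy); (Eve, Zane); (Eve, NULL); (Nora, NULL); (Tom, NULL)

Step 1 — x LEFT JOIN y on pid → 5 row(s).
Then LEFT JOIN `visits z` on k2: each of those 5 rows is kept; rows whose y.k2 has no match in z get NULL for z's columns.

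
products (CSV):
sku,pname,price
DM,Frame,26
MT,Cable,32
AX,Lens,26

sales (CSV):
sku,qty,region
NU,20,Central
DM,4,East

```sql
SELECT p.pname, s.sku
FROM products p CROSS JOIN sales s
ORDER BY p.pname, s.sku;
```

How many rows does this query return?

6

CROSS JOIN pairs every row of `products` with every row of `sales`: 3 × 2 = 6 rows.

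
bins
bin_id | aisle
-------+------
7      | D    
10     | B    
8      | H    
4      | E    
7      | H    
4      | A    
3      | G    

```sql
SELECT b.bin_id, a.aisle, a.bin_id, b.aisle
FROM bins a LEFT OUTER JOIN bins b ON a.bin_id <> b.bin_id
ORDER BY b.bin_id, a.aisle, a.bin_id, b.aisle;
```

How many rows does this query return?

38

LEFT JOIN keeps every row from `bins a`; unmatched rows get NULL for `bins b`'s columns.
Matching on a.bin_id <> b.bin_id.
Matched pairs: 38; unmatched a rows kept: 0.
Total: 38 rows.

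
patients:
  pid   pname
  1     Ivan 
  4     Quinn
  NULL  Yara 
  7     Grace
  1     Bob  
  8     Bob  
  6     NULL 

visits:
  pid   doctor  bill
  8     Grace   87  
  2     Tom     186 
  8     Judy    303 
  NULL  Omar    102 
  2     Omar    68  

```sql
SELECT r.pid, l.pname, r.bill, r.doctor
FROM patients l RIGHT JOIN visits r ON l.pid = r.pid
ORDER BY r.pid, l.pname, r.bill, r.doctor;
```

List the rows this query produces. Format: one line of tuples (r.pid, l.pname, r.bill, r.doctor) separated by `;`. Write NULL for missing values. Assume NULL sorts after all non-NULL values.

RIGHT JOIN keeps every row from `visits`; unmatched rows get NULL for `patients`'s columns.
Matching on l.pid = r.pid. A NULL in a compared column never satisfies the condition.
- pid=1: no matching r row.
- pid=4: no matching r row.
- pid=NULL: no matching r row.
- pid=7: no matching r row.
- pid=1: no matching r row.
- pid=8: 2 matching r row(s), so 2 row(s) emitted.
- pid=6: no matching r row.
- 3 r row(s) had no l match → kept, l columns NULL.
After projecting and ordering:
r.pid | l.pname | r.bill | r.doctor
2 | NULL | 68 | Omar
2 | NULL | 186 | Tom
8 | Bob | 87 | Grace
8 | Bob | 303 | Judy
NULL | NULL | 102 | Omar

(2, NULL, 68, Omar); (2, NULL, 186, Tom); (8, Bob, 87, Grace); (8, Bob, 303, Judy); (NULL, NULL, 102, Omar)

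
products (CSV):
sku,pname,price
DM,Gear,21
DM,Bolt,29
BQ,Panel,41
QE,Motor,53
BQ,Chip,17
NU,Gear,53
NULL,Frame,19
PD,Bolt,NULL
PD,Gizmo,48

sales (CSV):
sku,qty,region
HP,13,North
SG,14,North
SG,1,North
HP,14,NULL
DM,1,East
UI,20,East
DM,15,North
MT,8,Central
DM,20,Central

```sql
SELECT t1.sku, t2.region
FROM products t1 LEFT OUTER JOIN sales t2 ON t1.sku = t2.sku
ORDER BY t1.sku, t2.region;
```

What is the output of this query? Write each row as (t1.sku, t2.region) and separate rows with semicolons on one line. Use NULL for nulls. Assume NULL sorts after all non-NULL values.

(BQ, NULL); (BQ, NULL); (DM, Central); (DM, Central); (DM, East); (DM, East); (DM, North); (DM, North); (NU, NULL); (PD, NULL); (PD, NULL); (QE, NULL); (NULL, NULL)

LEFT JOIN keeps every row from `products`; unmatched rows get NULL for `sales`'s columns.
Matching on t1.sku = t2.sku. A NULL in a compared column never satisfies the condition.
Matched pairs: 6; unmatched t1 rows kept: 7.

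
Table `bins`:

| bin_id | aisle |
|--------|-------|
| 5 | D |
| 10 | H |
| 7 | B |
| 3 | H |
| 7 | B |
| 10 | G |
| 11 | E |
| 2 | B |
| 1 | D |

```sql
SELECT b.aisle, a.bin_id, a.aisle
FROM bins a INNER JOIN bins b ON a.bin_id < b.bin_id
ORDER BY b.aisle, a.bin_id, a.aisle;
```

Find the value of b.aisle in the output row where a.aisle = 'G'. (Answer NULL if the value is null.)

E

INNER JOIN keeps only pairs where the ON condition holds.
Matching on a.bin_id < b.bin_id.
Matched pairs: 34.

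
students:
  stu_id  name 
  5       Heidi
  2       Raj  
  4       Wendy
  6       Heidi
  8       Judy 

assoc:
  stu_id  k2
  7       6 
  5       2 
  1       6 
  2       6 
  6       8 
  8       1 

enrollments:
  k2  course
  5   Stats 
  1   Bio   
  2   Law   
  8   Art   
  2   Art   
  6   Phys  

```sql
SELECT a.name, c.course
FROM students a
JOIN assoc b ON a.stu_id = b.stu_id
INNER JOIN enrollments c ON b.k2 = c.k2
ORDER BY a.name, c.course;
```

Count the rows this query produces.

5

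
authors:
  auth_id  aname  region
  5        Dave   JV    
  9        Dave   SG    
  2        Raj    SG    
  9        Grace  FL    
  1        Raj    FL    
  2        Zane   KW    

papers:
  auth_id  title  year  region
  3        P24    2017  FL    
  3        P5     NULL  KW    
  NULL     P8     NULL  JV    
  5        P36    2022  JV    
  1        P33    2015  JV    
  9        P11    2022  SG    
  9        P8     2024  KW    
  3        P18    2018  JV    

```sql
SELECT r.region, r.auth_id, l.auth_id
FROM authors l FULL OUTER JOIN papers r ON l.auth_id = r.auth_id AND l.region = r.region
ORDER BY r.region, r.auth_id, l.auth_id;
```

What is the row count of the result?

12

FULL OUTER JOIN keeps every row from both sides; unmatched rows get NULL for the other side's columns.
Matching on l.auth_id = r.auth_id AND l.region = r.region. A NULL in a compared column never satisfies the condition.
- l row (auth_id=5, region=JV): matches 1 r row(s) → 1 output row(s).
- l row (auth_id=9, region=SG): matches 1 r row(s) → 1 output row(s).
- l row (auth_id=2, region=SG): no match → kept, r columns NULL.
- l row (auth_id=9, region=FL): no match → kept, r columns NULL.
- l row (auth_id=1, region=FL): no match → kept, r columns NULL.
- l row (auth_id=2, region=KW): no match → kept, r columns NULL.
- 6 row(s) from r found no l partner → padded with NULL.
Total: 2 matched + 10 padded = 12 rows.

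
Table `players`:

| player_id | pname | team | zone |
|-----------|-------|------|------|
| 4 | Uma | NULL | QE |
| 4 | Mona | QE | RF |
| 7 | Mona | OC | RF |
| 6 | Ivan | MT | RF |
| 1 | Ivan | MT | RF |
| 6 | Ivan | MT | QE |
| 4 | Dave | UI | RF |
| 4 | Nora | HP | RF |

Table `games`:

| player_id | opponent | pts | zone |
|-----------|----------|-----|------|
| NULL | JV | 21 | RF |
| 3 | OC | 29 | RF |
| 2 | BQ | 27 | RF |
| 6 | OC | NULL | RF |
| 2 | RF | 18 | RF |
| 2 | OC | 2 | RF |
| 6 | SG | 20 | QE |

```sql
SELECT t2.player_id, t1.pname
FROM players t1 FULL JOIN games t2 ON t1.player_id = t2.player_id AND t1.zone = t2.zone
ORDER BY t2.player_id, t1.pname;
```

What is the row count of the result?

13

FULL OUTER JOIN keeps every row from both sides; unmatched rows get NULL for the other side's columns.
Matching on t1.player_id = t2.player_id AND t1.zone = t2.zone. A NULL in a compared column never satisfies the condition.
- t1[0] player_id=4, zone=QE → no match; kept with NULLs on the t2 side.
- t1[1] player_id=4, zone=RF → no match; kept with NULLs on the t2 side.
- t1[2] player_id=7, zone=RF → no match; kept with NULLs on the t2 side.
- t1[3] player_id=6, zone=RF → 1 match(es) in t2 → 1 row(s).
- t1[4] player_id=1, zone=RF → no match; kept with NULLs on the t2 side.
- t1[5] player_id=6, zone=QE → 1 match(es) in t2 → 1 row(s).
- t1[6] player_id=4, zone=RF → no match; kept with NULLs on the t2 side.
- t1[7] player_id=4, zone=RF → no match; kept with NULLs on the t2 side.
- 5 t2 row(s) had no t1 match → kept, t1 columns NULL.
Total: 2 matched + 11 padded = 13 rows.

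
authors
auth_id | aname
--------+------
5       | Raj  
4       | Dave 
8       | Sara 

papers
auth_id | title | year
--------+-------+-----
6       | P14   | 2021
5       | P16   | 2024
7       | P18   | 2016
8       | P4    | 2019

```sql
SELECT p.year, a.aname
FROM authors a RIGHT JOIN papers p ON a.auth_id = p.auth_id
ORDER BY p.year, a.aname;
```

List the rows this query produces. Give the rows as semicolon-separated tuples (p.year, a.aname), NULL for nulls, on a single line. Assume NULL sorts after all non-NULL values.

(2016, NULL); (2019, Sara); (2021, NULL); (2024, Raj)

RIGHT JOIN keeps every row from `papers`; unmatched rows get NULL for `authors`'s columns.
Matching on a.auth_id = p.auth_id.
- a row (auth_id=5): matches 1 p row(s) → 1 output row(s).
- a row (auth_id=4): no match.
- a row (auth_id=8): matches 1 p row(s) → 1 output row(s).
- 2 p row(s) had no a match → kept, a columns NULL.
After projecting and ordering:
p.year | a.aname
2016 | NULL
2019 | Sara
2021 | NULL
2024 | Raj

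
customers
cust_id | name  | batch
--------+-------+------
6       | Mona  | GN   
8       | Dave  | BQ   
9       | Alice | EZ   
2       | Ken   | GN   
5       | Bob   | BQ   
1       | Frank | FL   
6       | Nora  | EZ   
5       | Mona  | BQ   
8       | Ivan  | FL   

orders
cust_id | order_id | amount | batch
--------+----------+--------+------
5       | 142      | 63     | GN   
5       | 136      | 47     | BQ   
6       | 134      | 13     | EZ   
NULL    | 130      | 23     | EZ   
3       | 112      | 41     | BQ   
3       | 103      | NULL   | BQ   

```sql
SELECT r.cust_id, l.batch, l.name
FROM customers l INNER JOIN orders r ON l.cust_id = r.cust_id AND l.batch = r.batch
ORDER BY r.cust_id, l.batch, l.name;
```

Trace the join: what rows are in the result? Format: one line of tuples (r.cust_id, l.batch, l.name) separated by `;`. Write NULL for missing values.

INNER JOIN keeps only pairs where the ON condition holds.
Matching on l.cust_id = r.cust_id AND l.batch = r.batch. A NULL in a compared column never satisfies the condition.
Matched pairs: 3.

(5, BQ, Bob); (5, BQ, Mona); (6, EZ, Nora)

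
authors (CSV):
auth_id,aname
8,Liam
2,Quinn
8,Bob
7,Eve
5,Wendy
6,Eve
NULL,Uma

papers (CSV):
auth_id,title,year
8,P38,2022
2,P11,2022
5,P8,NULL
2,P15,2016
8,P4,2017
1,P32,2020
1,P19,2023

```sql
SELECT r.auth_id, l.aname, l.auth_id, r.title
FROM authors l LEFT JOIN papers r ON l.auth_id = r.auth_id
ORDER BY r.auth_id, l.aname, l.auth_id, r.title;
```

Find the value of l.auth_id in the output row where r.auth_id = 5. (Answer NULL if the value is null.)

LEFT JOIN keeps every row from `authors`; unmatched rows get NULL for `papers`'s columns.
Matching on l.auth_id = r.auth_id. A NULL in a compared column never satisfies the condition.
- l row (auth_id=8): matches 2 r row(s) → 2 output row(s).
- l row (auth_id=2): matches 2 r row(s) → 2 output row(s).
- l row (auth_id=8): matches 2 r row(s) → 2 output row(s).
- l row (auth_id=7): no match → kept, r columns NULL.
- l row (auth_id=5): matches 1 r row(s) → 1 output row(s).
- l row (auth_id=6): no match → kept, r columns NULL.
- l row (auth_id=NULL): no match → kept, r columns NULL.

5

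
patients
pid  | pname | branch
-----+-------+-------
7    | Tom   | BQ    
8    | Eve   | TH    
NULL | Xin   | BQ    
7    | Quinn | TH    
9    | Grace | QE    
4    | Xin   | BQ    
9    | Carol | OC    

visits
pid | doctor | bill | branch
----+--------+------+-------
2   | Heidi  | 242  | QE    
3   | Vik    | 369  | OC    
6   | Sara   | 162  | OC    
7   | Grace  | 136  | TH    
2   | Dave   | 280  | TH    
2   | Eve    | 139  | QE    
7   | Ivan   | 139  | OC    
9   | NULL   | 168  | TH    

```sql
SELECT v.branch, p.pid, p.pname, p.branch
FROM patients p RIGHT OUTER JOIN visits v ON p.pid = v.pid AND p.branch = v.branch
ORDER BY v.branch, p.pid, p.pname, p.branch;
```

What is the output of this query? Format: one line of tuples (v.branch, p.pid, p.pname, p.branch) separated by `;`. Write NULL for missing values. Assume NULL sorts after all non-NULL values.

(OC, NULL, NULL, NULL); (OC, NULL, NULL, NULL); (OC, NULL, NULL, NULL); (QE, NULL, NULL, NULL); (QE, NULL, NULL, NULL); (TH, 7, Quinn, TH); (TH, NULL, NULL, NULL); (TH, NULL, NULL, NULL)

RIGHT JOIN keeps every row from `visits`; unmatched rows get NULL for `patients`'s columns.
Matching on p.pid = v.pid AND p.branch = v.branch. A NULL in a compared column never satisfies the condition.
- p row (pid=7, branch=BQ): no match.
- p row (pid=8, branch=TH): no match.
- p row (pid=NULL, branch=BQ): no match.
- p row (pid=7, branch=TH): matches 1 v row(s) → 1 output row(s).
- p row (pid=9, branch=QE): no match.
- p row (pid=4, branch=BQ): no match.
- p row (pid=9, branch=OC): no match.
- 7 row(s) from v found no p partner → padded with NULL.
After projecting and ordering:
v.branch | p.pid | p.pname | p.branch
OC | NULL | NULL | NULL
OC | NULL | NULL | NULL
OC | NULL | NULL | NULL
QE | NULL | NULL | NULL
QE | NULL | NULL | NULL
TH | 7 | Quinn | TH
TH | NULL | NULL | NULL
TH | NULL | NULL | NULL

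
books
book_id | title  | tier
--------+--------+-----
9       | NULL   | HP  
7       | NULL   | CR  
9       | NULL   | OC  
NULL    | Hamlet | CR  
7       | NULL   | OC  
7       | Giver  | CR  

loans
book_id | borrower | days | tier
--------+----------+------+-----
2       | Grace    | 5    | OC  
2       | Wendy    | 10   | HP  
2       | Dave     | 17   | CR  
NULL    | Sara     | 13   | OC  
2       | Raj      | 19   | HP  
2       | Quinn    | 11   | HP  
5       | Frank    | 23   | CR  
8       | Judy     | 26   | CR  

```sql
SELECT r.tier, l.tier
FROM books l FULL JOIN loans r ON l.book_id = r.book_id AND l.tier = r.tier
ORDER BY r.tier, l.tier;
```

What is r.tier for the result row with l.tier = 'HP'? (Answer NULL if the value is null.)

FULL OUTER JOIN keeps every row from both sides; unmatched rows get NULL for the other side's columns.
Matching on l.book_id = r.book_id AND l.tier = r.tier. A NULL in a compared column never satisfies the condition.
- l (book_id=9, tier=HP) has no partner → padded with NULL.
- l (book_id=7, tier=CR) has no partner → padded with NULL.
- l (book_id=9, tier=OC) has no partner → padded with NULL.
- l (book_id=NULL, tier=CR) has no partner → padded with NULL.
- l (book_id=7, tier=OC) has no partner → padded with NULL.
- l (book_id=7, tier=CR) has no partner → padded with NULL.
- plus 8 unmatched r row(s), each kept with NULL l columns.

NULL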